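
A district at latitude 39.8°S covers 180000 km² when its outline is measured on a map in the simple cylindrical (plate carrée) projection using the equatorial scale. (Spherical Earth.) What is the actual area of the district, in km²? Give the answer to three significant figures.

For the equirectangular projection with φ₀ = 0 (plate carrée), h = 1 along meridians and k = sec φ along parallels.
Areal scale = h·k = 1 × sec φ; at 39.8°, h = 1.000, k = 1.302, so h·k = 1.302.
True area = apparent / (areal scale) = 180000 / 1.302 ≈ 138000 km².

138000 km²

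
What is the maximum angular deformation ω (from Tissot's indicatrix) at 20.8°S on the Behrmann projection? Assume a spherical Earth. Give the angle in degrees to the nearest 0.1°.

The Behrmann projection is cylindrical equal-area with φ₀ = 30°. Cylindrical equal-area (φ₀ = 30°): h = cos φ / cos 30° along meridians, k = cos 30° / cos φ along parallels; h·k = 1.
At 20.8°: h = 1.079, k = 0.9264; principal scales a = 1.079, b = 0.9264.
sin(ω/2) = (a − b)/(a + b) = 0.1530/2.006 = 0.07630, so ω = 2 arcsin(0.07630) ≈ 8.8°.

8.8°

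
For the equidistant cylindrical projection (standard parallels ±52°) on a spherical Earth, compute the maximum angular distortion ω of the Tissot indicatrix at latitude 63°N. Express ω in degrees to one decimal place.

With standard parallel φ₀ = 52°, the equirectangular projection gives x = Rλ cos φ₀, y = Rφ, so h = 1 and k = cos 52° / cos φ.
At 63°: h = 1.000, k = 1.356; principal scales a = 1.356, b = 1.000.
sin(ω/2) = (a − b)/(a + b) = 0.3561/2.356 = 0.1511, so ω = 2 arcsin(0.1511) ≈ 17.4°.

17.4°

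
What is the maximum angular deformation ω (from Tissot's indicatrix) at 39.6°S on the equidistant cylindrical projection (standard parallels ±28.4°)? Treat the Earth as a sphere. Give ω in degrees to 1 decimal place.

With standard parallel φ₀ = 28.4°, the equirectangular projection gives x = Rλ cos φ₀, y = Rφ, so h = 1 and k = cos 28.4° / cos φ.
At 39.6°: h = 1.000, k = 1.142; principal scales a = 1.142, b = 1.000.
sin(ω/2) = (a − b)/(a + b) = 0.1416/2.142 = 0.06614, so ω = 2 arcsin(0.06614) ≈ 7.6°.

7.6°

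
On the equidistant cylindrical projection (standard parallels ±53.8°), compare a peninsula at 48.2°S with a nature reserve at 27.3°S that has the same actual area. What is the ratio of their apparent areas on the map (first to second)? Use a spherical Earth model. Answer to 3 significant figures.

1.33

With standard parallel φ₀ = 53.8°, the equirectangular projection gives x = Rλ cos φ₀, y = Rφ, so h = 1 and k = cos 53.8° / cos φ.
Areal scale at 48.2°: h·k = 1.000 × 0.8861 = 0.8861.
Areal scale at 27.3°: h·k = 1.000 × 0.6646 = 0.6646.
Ratio = 0.8861/0.6646 ≈ 1.33.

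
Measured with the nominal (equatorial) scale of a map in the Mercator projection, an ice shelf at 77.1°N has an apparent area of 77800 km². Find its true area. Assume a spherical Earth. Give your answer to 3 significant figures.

3880 km²

For Mercator, h = k = sec φ (a conformal cylindrical projection has a single point scale, 1/cos φ).
Areal scale = k² = sec²φ = 1/cos²(77.1°) = 1/0.2233² = 20.06.
True area = apparent / (areal scale) = 77800 / 20.06 ≈ 3880 km².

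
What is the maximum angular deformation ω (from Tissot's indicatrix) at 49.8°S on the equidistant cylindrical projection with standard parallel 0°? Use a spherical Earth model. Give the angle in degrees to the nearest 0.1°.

In the plate carrée (x = Rλ, y = Rφ), meridians are true-scale (h = 1) and parallels are stretched by k = sec φ.
At 49.8°: h = 1.000, k = 1.549; principal scales a = 1.549, b = 1.000.
sin(ω/2) = (a − b)/(a + b) = 0.5493/2.549 = 0.2155, so ω = 2 arcsin(0.2155) ≈ 24.9°.

24.9°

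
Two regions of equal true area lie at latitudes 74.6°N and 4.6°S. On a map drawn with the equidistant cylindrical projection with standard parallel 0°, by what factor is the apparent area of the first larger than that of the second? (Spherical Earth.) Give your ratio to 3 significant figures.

Plate carrée maps x = Rλ, y = Rφ. The meridian scale is h = 1 and the parallel scale is k = 1/cos φ = sec φ.
Areal scale at 74.6°: h·k = 1.000 × 3.766 = 3.766.
Areal scale at 4.6°: h·k = 1.000 × 1.003 = 1.003.
Ratio = 3.766/1.003 ≈ 3.75.

3.75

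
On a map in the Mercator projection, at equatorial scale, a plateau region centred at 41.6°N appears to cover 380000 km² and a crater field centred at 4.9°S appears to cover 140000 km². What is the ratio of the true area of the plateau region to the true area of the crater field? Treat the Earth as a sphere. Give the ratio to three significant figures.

Mercator's areal exaggeration is sec²φ; hence true area = (apparent area) · cos²φ.
True area of plateau region: 380000 × cos²(41.6°) = 380000 × 0.5592 = 212500 km².
True area of crater field: 140000 × cos²(4.9°) = 140000 × 0.9927 = 139000 km².
Ratio = 212500 / 139000 ≈ 1.53.

1.53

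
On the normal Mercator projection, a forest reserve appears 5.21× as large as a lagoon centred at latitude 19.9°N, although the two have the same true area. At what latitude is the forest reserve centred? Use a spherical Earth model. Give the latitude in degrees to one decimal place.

65.7°

Mercator areal scale is sec²φ, so apparent-area ratio = sec²φ₁ / sec²φ₂ = cos²φ₂ / cos²φ₁.
cos²φ₂ / cos²φ₁ = 5.21  ⇒  cos φ₁ = cos 19.9° / √5.21 = 0.9403/2.283 = 0.4119.
φ₁ = arccos(0.4119) ≈ 65.7°.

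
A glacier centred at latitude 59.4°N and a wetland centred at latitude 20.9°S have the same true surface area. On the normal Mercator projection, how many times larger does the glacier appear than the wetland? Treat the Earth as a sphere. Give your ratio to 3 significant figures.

Mercator is conformal with k = sec φ, so areal scale = k² = sec²φ.
At 59.4°: sec²(59.4°) = 1/0.5090² = 3.859.
At 20.9°: sec²(20.9°) = 1/0.9342² = 1.146.
Ratio = 3.859/1.146 = cos²(20.9°)/cos²(59.4°) ≈ 3.37.

3.37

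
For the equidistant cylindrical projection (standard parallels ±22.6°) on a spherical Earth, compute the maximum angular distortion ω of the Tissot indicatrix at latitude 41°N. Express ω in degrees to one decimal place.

11.5°

In the equirectangular projection with standard parallel φ₀ = 22.6° (x = Rλ cos φ₀, y = Rφ), meridians are true-scale (h = 1) and the parallel scale is k = cos φ₀ / cos φ.
At 41°: h = 1.000, k = 1.223; principal scales a = 1.223, b = 1.000.
sin(ω/2) = (a − b)/(a + b) = 0.2233/2.223 = 0.1004, so ω = 2 arcsin(0.1004) ≈ 11.5°.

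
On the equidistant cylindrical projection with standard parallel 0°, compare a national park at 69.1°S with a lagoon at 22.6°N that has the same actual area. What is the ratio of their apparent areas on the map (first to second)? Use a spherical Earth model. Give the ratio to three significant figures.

2.59

Plate carrée maps x = Rλ, y = Rφ. The meridian scale is h = 1 and the parallel scale is k = 1/cos φ = sec φ.
Areal scale at 69.1°: h·k = 1.000 × 2.803 = 2.803.
Areal scale at 22.6°: h·k = 1.000 × 1.083 = 1.083.
Ratio = 2.803/1.083 ≈ 2.59.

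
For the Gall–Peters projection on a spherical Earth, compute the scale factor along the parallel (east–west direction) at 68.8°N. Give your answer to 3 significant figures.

1.96

Gall–Peters is a cylindrical equal-area projection with standard parallels at ±45°. Cylindrical equal-area (φ₀ = 45°): h = cos φ / cos 45° along meridians, k = cos 45° / cos φ along parallels; h·k = 1.
k = cos 45° / cos 68.8° = 0.7071/0.3616 = 1.955.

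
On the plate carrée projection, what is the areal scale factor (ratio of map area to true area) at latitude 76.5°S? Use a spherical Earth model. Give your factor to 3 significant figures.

4.28

In the plate carrée (x = Rλ, y = Rφ), meridians are true-scale (h = 1) and parallels are stretched by k = sec φ.
Areal scale = h·k = 1 × sec φ; at 76.5°, h = 1.000, k = 4.284, so h·k = 4.284.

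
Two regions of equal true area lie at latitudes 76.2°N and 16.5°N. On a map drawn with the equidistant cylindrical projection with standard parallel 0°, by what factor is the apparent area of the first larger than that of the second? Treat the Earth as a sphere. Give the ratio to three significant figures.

Plate carrée maps x = Rλ, y = Rφ. The meridian scale is h = 1 and the parallel scale is k = 1/cos φ = sec φ.
Areal scale at 76.2°: h·k = 1.000 × 4.192 = 4.192.
Areal scale at 16.5°: h·k = 1.000 × 1.043 = 1.043.
Ratio = 4.192/1.043 ≈ 4.02.

4.02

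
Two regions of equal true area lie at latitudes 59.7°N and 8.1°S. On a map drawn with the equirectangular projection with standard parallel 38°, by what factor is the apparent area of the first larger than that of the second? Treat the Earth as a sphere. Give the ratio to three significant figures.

With standard parallel φ₀ = 38°, the equirectangular projection gives x = Rλ cos φ₀, y = Rφ, so h = 1 and k = cos 38° / cos φ.
Areal scale at 59.7°: h·k = 1.000 × 1.562 = 1.562.
Areal scale at 8.1°: h·k = 1.000 × 0.7960 = 0.7960.
Ratio = 1.562/0.7960 ≈ 1.96.

1.96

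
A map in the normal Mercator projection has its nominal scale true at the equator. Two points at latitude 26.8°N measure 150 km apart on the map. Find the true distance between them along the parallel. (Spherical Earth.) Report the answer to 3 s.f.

Mercator is conformal, so the point scale is isotropic: h = k = sec φ = 1/cos φ.
Along the parallel at 26.8°, map distances are exaggerated by k = sec 26.8° = 1.120.
True distance = 150 / 1.120 = 150 × cos 26.8° ≈ 134 km.

134 km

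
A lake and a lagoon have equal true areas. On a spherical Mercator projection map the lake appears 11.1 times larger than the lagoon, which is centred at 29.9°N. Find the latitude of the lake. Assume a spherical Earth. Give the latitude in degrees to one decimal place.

Mercator areal scale is sec²φ, so apparent-area ratio = sec²φ₁ / sec²φ₂ = cos²φ₂ / cos²φ₁.
cos²φ₂ / cos²φ₁ = 11.1  ⇒  cos φ₁ = cos 29.9° / √11.1 = 0.8669/3.332 = 0.2602.
φ₁ = arccos(0.2602) ≈ 74.9°.

74.9°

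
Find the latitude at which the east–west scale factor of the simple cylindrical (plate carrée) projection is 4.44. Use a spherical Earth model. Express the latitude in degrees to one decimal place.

77.0°

Plate carrée: h = 1, k = sec φ along parallels.
sec φ = 4.44  ⇒  cos φ = 0.2252  ⇒  φ ≈ 77.0°.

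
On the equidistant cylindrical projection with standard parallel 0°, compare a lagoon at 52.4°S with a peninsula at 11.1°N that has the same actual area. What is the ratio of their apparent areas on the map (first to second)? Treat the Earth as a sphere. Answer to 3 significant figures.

Plate carrée maps x = Rλ, y = Rφ. The meridian scale is h = 1 and the parallel scale is k = 1/cos φ = sec φ.
Areal scale at 52.4°: h·k = 1.000 × 1.639 = 1.639.
Areal scale at 11.1°: h·k = 1.000 × 1.019 = 1.019.
Ratio = 1.639/1.019 ≈ 1.61.

1.61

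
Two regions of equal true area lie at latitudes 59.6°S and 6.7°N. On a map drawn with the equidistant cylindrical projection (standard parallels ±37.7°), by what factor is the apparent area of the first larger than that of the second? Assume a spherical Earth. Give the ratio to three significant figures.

With standard parallel φ₀ = 37.7°, the equirectangular projection gives x = Rλ cos φ₀, y = Rφ, so h = 1 and k = cos 37.7° / cos φ.
Areal scale at 59.6°: h·k = 1.000 × 1.564 = 1.564.
Areal scale at 6.7°: h·k = 1.000 × 0.7967 = 0.7967.
Ratio = 1.564/0.7967 ≈ 1.96.

1.96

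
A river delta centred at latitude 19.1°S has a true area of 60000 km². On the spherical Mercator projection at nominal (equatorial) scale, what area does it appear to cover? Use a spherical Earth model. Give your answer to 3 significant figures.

Mercator is conformal, so the point scale is isotropic: h = k = sec φ = 1/cos φ.
Areal scale = k² = sec²φ = 1/cos²(19.1°) = 1/0.9449² = 1.120.
Apparent area = 60000 × 1.120 ≈ 67200 km².

67200 km²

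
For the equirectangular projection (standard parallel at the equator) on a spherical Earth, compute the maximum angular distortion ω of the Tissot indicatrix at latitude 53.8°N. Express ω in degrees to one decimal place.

29.8°

In the plate carrée (x = Rλ, y = Rφ), meridians are true-scale (h = 1) and parallels are stretched by k = sec φ.
At 53.8°: h = 1.000, k = 1.693; principal scales a = 1.693, b = 1.000.
sin(ω/2) = (a − b)/(a + b) = 0.6932/2.693 = 0.2574, so ω = 2 arcsin(0.2574) ≈ 29.8°.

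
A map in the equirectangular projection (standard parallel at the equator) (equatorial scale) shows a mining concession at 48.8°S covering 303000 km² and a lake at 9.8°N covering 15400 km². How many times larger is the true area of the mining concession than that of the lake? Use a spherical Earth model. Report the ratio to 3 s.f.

13.2

Plate carrée has h = 1 and k = sec φ, giving areal scale sec φ; true area = (apparent area) · cos φ.
True area of mining concession: 303000 × cos(48.8°) = 303000 × 0.6587 = 199600 km².
True area of lake: 15400 × cos(9.8°) = 15400 × 0.9854 = 15180 km².
Ratio = 199600 / 15180 ≈ 13.2.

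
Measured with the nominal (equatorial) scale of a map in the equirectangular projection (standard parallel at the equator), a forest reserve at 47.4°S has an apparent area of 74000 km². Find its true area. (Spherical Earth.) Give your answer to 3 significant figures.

For the equirectangular projection with φ₀ = 0 (plate carrée), h = 1 along meridians and k = sec φ along parallels.
Areal scale = h·k = 1 × sec φ; at 47.4°, h = 1.000, k = 1.477, so h·k = 1.477.
True area = apparent / (areal scale) = 74000 / 1.477 ≈ 50100 km².

50100 km²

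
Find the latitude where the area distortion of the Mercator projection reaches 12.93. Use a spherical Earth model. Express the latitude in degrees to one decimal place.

Mercator areal scale is sec²φ.
sec²φ = 12.93  ⇒  cos²φ = 0.07734  ⇒  cos φ = 0.2781.
φ = arccos(0.2781) ≈ 73.9°.

73.9°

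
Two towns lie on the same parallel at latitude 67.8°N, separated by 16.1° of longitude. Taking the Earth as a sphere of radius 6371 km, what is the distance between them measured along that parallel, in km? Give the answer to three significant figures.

676 km

Arc length along a parallel = R cos φ · Δλ (with Δλ in radians).
= 6371 × cos 67.8° × (16.1° × π/180) = 6371 × 0.3778 × 0.2810 ≈ 676 km.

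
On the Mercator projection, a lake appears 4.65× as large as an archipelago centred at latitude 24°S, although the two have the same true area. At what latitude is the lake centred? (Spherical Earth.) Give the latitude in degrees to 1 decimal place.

For equal true areas on Mercator, apparent areas scale as sec²φ, so the ratio is cos²φ₂ / cos²φ₁.
cos²φ₂ / cos²φ₁ = 4.65  ⇒  cos φ₁ = cos 24° / √4.65 = 0.9135/2.156 = 0.4236.
φ₁ = arccos(0.4236) ≈ 64.9°.

64.9°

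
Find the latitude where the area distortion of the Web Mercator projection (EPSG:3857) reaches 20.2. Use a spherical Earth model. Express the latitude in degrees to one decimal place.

77.1°

Mercator areal scale is sec²φ.
sec²φ = 20.2  ⇒  cos²φ = 0.04950  ⇒  cos φ = 0.2225.
φ = arccos(0.2225) ≈ 77.1°.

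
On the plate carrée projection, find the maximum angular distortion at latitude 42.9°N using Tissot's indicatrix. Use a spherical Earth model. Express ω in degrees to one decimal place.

Plate carrée maps x = Rλ, y = Rφ. The meridian scale is h = 1 and the parallel scale is k = 1/cos φ = sec φ.
At 42.9°: h = 1.000, k = 1.365; principal scales a = 1.365, b = 1.000.
sin(ω/2) = (a − b)/(a + b) = 0.3651/2.365 = 0.1544, so ω = 2 arcsin(0.1544) ≈ 17.8°.

17.8°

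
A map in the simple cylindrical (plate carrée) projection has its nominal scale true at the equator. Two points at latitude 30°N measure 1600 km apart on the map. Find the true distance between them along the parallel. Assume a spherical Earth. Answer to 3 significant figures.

In the plate carrée (x = Rλ, y = Rφ), meridians are true-scale (h = 1) and parallels are stretched by k = sec φ.
Along the parallel at 30°, map distances are exaggerated by k = sec 30° = 1.155.
True distance = 1600 / 1.155 = 1600 × cos 30° ≈ 1390 km.

1390 km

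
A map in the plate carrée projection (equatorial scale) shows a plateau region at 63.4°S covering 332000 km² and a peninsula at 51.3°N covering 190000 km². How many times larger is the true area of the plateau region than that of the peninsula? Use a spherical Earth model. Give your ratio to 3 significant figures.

1.25

On the plate carrée, areal scale = h·k = 1 × sec φ, so true area = apparent × cos φ.
True area of plateau region: 332000 × cos(63.4°) = 332000 × 0.4478 = 148700 km².
True area of peninsula: 190000 × cos(51.3°) = 190000 × 0.6252 = 118800 km².
Ratio = 148700 / 118800 ≈ 1.25.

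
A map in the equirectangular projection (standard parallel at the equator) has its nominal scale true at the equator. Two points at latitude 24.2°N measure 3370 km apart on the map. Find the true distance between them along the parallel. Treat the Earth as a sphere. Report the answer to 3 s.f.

3070 km

Plate carrée maps x = Rλ, y = Rφ. The meridian scale is h = 1 and the parallel scale is k = 1/cos φ = sec φ.
Along the parallel at 24.2°, map distances are exaggerated by k = sec 24.2° = 1.096.
True distance = 3370 / 1.096 = 3370 × cos 24.2° ≈ 3070 km.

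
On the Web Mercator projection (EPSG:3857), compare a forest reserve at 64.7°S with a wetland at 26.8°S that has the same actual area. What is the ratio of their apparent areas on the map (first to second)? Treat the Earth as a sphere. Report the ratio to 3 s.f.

On Mercator, area is exaggerated by sec²φ = 1/cos²φ.
At 64.7°: sec²(64.7°) = 1/0.4274² = 5.475.
At 26.8°: sec²(26.8°) = 1/0.8926² = 1.255.
Ratio = 5.475/1.255 = cos²(26.8°)/cos²(64.7°) ≈ 4.36.

4.36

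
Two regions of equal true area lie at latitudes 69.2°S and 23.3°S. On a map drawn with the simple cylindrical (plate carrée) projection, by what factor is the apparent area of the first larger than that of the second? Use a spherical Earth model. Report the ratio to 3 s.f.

In the plate carrée (x = Rλ, y = Rφ), meridians are true-scale (h = 1) and parallels are stretched by k = sec φ.
Areal scale at 69.2°: h·k = 1.000 × 2.816 = 2.816.
Areal scale at 23.3°: h·k = 1.000 × 1.089 = 1.089.
Ratio = 2.816/1.089 ≈ 2.59.

2.59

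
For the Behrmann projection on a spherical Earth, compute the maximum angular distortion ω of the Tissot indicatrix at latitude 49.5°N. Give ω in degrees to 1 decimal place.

Behrmann is a cylindrical equal-area projection with standard parallels at ±30°. For cylindrical equal-area with standard parallel φ₀, h = cos φ / cos φ₀ and k = cos φ₀ / cos φ, so h·k = 1.
At 49.5°: h = 0.7499, k = 1.333; principal scales a = 1.333, b = 0.7499.
sin(ω/2) = (a − b)/(a + b) = 0.5836/2.083 = 0.2801, so ω = 2 arcsin(0.2801) ≈ 32.5°.

32.5°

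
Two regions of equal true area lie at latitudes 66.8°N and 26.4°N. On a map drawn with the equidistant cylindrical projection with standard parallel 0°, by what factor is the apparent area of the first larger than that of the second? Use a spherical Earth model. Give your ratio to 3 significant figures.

2.27

In the plate carrée (x = Rλ, y = Rφ), meridians are true-scale (h = 1) and parallels are stretched by k = sec φ.
Areal scale at 66.8°: h·k = 1.000 × 2.538 = 2.538.
Areal scale at 26.4°: h·k = 1.000 × 1.116 = 1.116.
Ratio = 2.538/1.116 ≈ 2.27.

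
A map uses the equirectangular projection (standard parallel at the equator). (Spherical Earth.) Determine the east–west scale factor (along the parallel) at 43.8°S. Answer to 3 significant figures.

Plate carrée maps x = Rλ, y = Rφ. The meridian scale is h = 1 and the parallel scale is k = 1/cos φ = sec φ.
k = 1/cos 43.8° = 1/0.7218 = 1.386.

1.39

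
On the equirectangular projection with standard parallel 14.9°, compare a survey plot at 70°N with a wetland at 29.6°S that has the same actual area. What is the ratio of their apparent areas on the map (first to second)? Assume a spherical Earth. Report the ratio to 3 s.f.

In the equirectangular projection with standard parallel φ₀ = 14.9° (x = Rλ cos φ₀, y = Rφ), meridians are true-scale (h = 1) and the parallel scale is k = cos φ₀ / cos φ.
Areal scale at 70°: h·k = 1.000 × 2.825 = 2.825.
Areal scale at 29.6°: h·k = 1.000 × 1.111 = 1.111.
Ratio = 2.825/1.111 ≈ 2.54.

2.54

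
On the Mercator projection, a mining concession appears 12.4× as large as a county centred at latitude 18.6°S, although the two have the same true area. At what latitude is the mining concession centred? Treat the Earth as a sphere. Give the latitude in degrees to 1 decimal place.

74.4°

Mercator areal scale is sec²φ, so apparent-area ratio = sec²φ₁ / sec²φ₂ = cos²φ₂ / cos²φ₁.
cos²φ₂ / cos²φ₁ = 12.4  ⇒  cos φ₁ = cos 18.6° / √12.4 = 0.9478/3.521 = 0.2691.
φ₁ = arccos(0.2691) ≈ 74.4°.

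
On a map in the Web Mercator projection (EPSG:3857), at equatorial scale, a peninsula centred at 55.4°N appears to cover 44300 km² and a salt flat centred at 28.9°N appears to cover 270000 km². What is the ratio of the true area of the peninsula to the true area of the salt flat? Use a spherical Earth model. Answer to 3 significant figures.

0.0690

Mercator's areal exaggeration is sec²φ; hence true area = (apparent area) · cos²φ.
True area of peninsula: 44300 × cos²(55.4°) = 44300 × 0.3224 = 14280 km².
True area of salt flat: 270000 × cos²(28.9°) = 270000 × 0.7664 = 206900 km².
Ratio = 14280 / 206900 ≈ 0.0690.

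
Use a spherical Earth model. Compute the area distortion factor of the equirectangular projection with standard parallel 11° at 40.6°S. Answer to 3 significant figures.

1.29

The equidistant cylindrical projection with φ₀ = 11° has h = 1 (meridians true) and k = cos φ₀ / cos φ along parallels.
Areal scale = h·k = 1 × cos φ₀ / cos φ; at 40.6°, h = 1.000, k = 1.293, so h·k = 1.293.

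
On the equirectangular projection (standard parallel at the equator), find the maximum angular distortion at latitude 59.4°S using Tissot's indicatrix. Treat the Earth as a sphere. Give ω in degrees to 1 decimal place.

38.0°

For the equirectangular projection with φ₀ = 0 (plate carrée), h = 1 along meridians and k = sec φ along parallels.
At 59.4°: h = 1.000, k = 1.964; principal scales a = 1.964, b = 1.000.
sin(ω/2) = (a − b)/(a + b) = 0.9645/2.964 = 0.3253, so ω = 2 arcsin(0.3253) ≈ 38.0°.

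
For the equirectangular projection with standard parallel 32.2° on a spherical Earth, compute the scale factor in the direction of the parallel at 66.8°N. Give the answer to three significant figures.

In the equirectangular projection with standard parallel φ₀ = 32.2° (x = Rλ cos φ₀, y = Rφ), meridians are true-scale (h = 1) and the parallel scale is k = cos φ₀ / cos φ.
k = cos 32.2° / cos 66.8° = 0.8462/0.3939 = 2.148.

2.15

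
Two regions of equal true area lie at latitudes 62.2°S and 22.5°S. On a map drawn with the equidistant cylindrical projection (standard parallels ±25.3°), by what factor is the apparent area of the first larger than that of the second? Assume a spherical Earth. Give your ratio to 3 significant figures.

The equidistant cylindrical projection with φ₀ = 25.3° has h = 1 (meridians true) and k = cos φ₀ / cos φ along parallels.
Areal scale at 62.2°: h·k = 1.000 × 1.938 = 1.938.
Areal scale at 22.5°: h·k = 1.000 × 0.9786 = 0.9786.
Ratio = 1.938/0.9786 ≈ 1.98.

1.98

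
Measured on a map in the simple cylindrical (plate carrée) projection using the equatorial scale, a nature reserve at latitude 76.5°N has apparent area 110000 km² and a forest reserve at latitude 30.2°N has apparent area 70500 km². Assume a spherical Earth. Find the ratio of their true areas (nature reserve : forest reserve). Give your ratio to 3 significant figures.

Plate carrée has h = 1 and k = sec φ, giving areal scale sec φ; true area = (apparent area) · cos φ.
True area of nature reserve: 110000 × cos(76.5°) = 110000 × 0.2334 = 25680 km².
True area of forest reserve: 70500 × cos(30.2°) = 70500 × 0.8643 = 60930 km².
Ratio = 25680 / 60930 ≈ 0.421.

0.421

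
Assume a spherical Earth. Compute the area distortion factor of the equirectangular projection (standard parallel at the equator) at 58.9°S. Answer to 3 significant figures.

For the equirectangular projection with φ₀ = 0 (plate carrée), h = 1 along meridians and k = sec φ along parallels.
Areal scale = h·k = 1 × sec φ; at 58.9°, h = 1.000, k = 1.936, so h·k = 1.936.

1.94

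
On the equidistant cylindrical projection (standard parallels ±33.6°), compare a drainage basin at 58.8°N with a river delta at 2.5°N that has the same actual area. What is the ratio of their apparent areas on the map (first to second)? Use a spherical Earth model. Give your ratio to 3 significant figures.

In the equirectangular projection with standard parallel φ₀ = 33.6° (x = Rλ cos φ₀, y = Rφ), meridians are true-scale (h = 1) and the parallel scale is k = cos φ₀ / cos φ.
Areal scale at 58.8°: h·k = 1.000 × 1.608 = 1.608.
Areal scale at 2.5°: h·k = 1.000 × 0.8337 = 0.8337.
Ratio = 1.608/0.8337 ≈ 1.93.

1.93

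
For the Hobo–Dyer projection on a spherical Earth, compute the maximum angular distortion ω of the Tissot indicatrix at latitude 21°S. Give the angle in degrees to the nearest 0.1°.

18.6°

The Hobo–Dyer projection is cylindrical equal-area with φ₀ = 37.5°. Cylindrical equal-area (φ₀ = 37.5°): h = cos φ / cos 37.5° along meridians, k = cos 37.5° / cos φ along parallels; h·k = 1.
At 21°: h = 1.177, k = 0.8498; principal scales a = 1.177, b = 0.8498.
sin(ω/2) = (a − b)/(a + b) = 0.3270/2.027 = 0.1613, so ω = 2 arcsin(0.1613) ≈ 18.6°.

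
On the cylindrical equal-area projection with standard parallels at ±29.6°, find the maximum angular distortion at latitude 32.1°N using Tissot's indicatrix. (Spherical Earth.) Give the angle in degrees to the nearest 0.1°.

For cylindrical equal-area with standard parallel φ₀, h = cos φ / cos φ₀ and k = cos φ₀ / cos φ, so h·k = 1.
At 32.1°: h = 0.9743, k = 1.026; principal scales a = 1.026, b = 0.9743.
sin(ω/2) = (a − b)/(a + b) = 0.05214/2.001 = 0.02606, so ω = 2 arcsin(0.02606) ≈ 3.0°.

3.0°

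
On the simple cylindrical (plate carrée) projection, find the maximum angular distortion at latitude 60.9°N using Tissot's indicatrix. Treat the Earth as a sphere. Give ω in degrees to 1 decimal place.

40.4°

Plate carrée maps x = Rλ, y = Rφ. The meridian scale is h = 1 and the parallel scale is k = 1/cos φ = sec φ.
At 60.9°: h = 1.000, k = 2.056; principal scales a = 2.056, b = 1.000.
sin(ω/2) = (a − b)/(a + b) = 1.056/3.056 = 0.3456, so ω = 2 arcsin(0.3456) ≈ 40.4°.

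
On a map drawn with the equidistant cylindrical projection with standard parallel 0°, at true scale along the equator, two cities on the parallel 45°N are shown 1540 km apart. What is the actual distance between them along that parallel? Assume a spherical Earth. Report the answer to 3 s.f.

1090 km

For the equirectangular projection with φ₀ = 0 (plate carrée), h = 1 along meridians and k = sec φ along parallels.
Along the parallel at 45°, map distances are exaggerated by k = sec 45° = 1.414.
True distance = 1540 / 1.414 = 1540 × cos 45° ≈ 1090 km.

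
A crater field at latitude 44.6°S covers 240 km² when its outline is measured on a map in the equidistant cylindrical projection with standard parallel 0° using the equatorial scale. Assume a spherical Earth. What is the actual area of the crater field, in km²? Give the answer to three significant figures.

171 km²

For the equirectangular projection with φ₀ = 0 (plate carrée), h = 1 along meridians and k = sec φ along parallels.
Areal scale = h·k = 1 × sec φ; at 44.6°, h = 1.000, k = 1.404, so h·k = 1.404.
True area = apparent / (areal scale) = 240 / 1.404 ≈ 171 km².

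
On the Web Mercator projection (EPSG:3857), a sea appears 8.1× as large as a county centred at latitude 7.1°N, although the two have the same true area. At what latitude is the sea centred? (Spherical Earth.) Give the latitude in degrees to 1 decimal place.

69.6°

For equal true areas on Mercator, apparent areas scale as sec²φ, so the ratio is cos²φ₂ / cos²φ₁.
cos²φ₂ / cos²φ₁ = 8.1  ⇒  cos φ₁ = cos 7.1° / √8.1 = 0.9923/2.846 = 0.3487.
φ₁ = arccos(0.3487) ≈ 69.6°.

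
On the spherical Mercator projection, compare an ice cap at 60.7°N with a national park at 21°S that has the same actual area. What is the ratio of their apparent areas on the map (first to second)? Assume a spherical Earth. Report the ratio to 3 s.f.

On Mercator, area is exaggerated by sec²φ = 1/cos²φ.
At 60.7°: sec²(60.7°) = 1/0.4894² = 4.175.
At 21°: sec²(21°) = 1/0.9336² = 1.147.
Ratio = 4.175/1.147 = cos²(21°)/cos²(60.7°) ≈ 3.64.

3.64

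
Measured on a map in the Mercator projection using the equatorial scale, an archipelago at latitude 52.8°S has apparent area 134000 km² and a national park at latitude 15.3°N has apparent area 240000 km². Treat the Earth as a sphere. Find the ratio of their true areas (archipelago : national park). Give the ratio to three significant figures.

0.219

On Mercator the areal scale is sec²φ, so true area = apparent × cos²φ.
True area of archipelago: 134000 × cos²(52.8°) = 134000 × 0.3655 = 48980 km².
True area of national park: 240000 × cos²(15.3°) = 240000 × 0.9304 = 223300 km².
Ratio = 48980 / 223300 ≈ 0.219.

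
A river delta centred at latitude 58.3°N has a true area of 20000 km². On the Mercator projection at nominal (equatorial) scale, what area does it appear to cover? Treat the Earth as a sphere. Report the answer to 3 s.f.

Mercator is conformal, so the point scale is isotropic: h = k = sec φ = 1/cos φ.
Areal scale = k² = sec²φ = 1/cos²(58.3°) = 1/0.5255² = 3.622.
Apparent area = 20000 × 3.622 ≈ 72400 km².

72400 km²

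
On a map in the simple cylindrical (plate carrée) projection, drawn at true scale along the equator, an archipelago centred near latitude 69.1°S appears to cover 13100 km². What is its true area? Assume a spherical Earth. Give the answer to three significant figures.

In the plate carrée (x = Rλ, y = Rφ), meridians are true-scale (h = 1) and parallels are stretched by k = sec φ.
Areal scale = h·k = 1 × sec φ; at 69.1°, h = 1.000, k = 2.803, so h·k = 2.803.
True area = apparent / (areal scale) = 13100 / 2.803 ≈ 4670 km².

4670 km²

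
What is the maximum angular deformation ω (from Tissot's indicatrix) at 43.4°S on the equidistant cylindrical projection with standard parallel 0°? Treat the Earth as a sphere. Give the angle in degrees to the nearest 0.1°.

18.2°

For the equirectangular projection with φ₀ = 0 (plate carrée), h = 1 along meridians and k = sec φ along parallels.
At 43.4°: h = 1.000, k = 1.376; principal scales a = 1.376, b = 1.000.
sin(ω/2) = (a − b)/(a + b) = 0.3763/2.376 = 0.1584, so ω = 2 arcsin(0.1584) ≈ 18.2°.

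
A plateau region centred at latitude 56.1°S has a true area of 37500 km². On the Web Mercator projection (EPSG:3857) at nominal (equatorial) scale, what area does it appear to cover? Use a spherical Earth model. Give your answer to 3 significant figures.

121000 km²

The Mercator projection is conformal; its linear scale factor is the same in every direction and equals sec φ = 1/cos φ.
Areal scale = k² = sec²φ = 1/cos²(56.1°) = 1/0.5577² = 3.215.
Apparent area = 37500 × 3.215 ≈ 121000 km².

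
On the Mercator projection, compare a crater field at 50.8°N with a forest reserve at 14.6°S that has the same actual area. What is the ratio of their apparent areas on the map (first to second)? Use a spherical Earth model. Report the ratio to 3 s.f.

Mercator areal scale is sec²φ.
At 50.8°: sec²(50.8°) = 1/0.6320² = 2.503.
At 14.6°: sec²(14.6°) = 1/0.9677² = 1.068.
Ratio = 2.503/1.068 = cos²(14.6°)/cos²(50.8°) ≈ 2.34.

2.34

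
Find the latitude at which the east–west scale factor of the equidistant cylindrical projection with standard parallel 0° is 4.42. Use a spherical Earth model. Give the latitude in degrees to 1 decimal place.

76.9°

Plate carrée: h = 1, k = sec φ along parallels.
sec φ = 4.42  ⇒  cos φ = 0.2262  ⇒  φ ≈ 76.9°.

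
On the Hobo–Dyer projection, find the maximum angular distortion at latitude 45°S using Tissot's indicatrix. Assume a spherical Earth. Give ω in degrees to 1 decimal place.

13.2°

Hobo–Dyer is a cylindrical equal-area projection with standard parallels at ±37.5°. For cylindrical equal-area with standard parallel φ₀, h = cos φ / cos φ₀ and k = cos φ₀ / cos φ, so h·k = 1.
At 45°: h = 0.8913, k = 1.122; principal scales a = 1.122, b = 0.8913.
sin(ω/2) = (a − b)/(a + b) = 0.2307/2.013 = 0.1146, so ω = 2 arcsin(0.1146) ≈ 13.2°.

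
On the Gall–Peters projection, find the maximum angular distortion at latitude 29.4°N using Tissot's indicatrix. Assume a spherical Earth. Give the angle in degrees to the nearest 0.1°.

23.7°

The Gall–Peters projection is cylindrical equal-area with φ₀ = 45°. A cylindrical equal-area projection with standard parallel φ₀ has meridian scale h = cos φ / cos φ₀ and parallel scale k = cos φ₀ / cos φ (so areas are preserved, h·k = 1).
At 29.4°: h = 1.232, k = 0.8116; principal scales a = 1.232, b = 0.8116.
sin(ω/2) = (a − b)/(a + b) = 0.4204/2.044 = 0.2057, so ω = 2 arcsin(0.2057) ≈ 23.7°.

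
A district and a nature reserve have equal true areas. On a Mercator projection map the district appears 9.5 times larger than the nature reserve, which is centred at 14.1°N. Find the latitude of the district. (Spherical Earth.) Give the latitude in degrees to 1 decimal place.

71.7°

For equal true areas on Mercator, apparent areas scale as sec²φ, so the ratio is cos²φ₂ / cos²φ₁.
cos²φ₂ / cos²φ₁ = 9.5  ⇒  cos φ₁ = cos 14.1° / √9.5 = 0.9699/3.082 = 0.3147.
φ₁ = arccos(0.3147) ≈ 71.7°.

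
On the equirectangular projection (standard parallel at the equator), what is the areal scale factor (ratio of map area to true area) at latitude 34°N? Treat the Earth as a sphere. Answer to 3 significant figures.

In the plate carrée (x = Rλ, y = Rφ), meridians are true-scale (h = 1) and parallels are stretched by k = sec φ.
Areal scale = h·k = 1 × sec φ; at 34°, h = 1.000, k = 1.206, so h·k = 1.206.

1.21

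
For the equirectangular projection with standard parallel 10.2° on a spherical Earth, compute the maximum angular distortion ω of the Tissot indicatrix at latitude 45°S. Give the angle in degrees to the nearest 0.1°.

18.9°

With standard parallel φ₀ = 10.2°, the equirectangular projection gives x = Rλ cos φ₀, y = Rφ, so h = 1 and k = cos 10.2° / cos φ.
At 45°: h = 1.000, k = 1.392; principal scales a = 1.392, b = 1.000.
sin(ω/2) = (a − b)/(a + b) = 0.3919/2.392 = 0.1638, so ω = 2 arcsin(0.1638) ≈ 18.9°.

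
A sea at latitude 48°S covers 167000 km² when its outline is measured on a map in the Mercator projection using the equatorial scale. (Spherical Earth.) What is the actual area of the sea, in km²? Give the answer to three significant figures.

The Mercator projection is conformal; its linear scale factor is the same in every direction and equals sec φ = 1/cos φ.
Areal scale = k² = sec²φ = 1/cos²(48°) = 1/0.6691² = 2.233.
True area = apparent / (areal scale) = 167000 / 2.233 ≈ 74800 km².

74800 km²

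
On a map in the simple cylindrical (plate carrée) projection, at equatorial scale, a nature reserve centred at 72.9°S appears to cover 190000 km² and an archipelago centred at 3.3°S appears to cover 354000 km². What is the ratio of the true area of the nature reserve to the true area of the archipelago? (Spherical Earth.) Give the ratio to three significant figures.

0.158

Plate carrée has h = 1 and k = sec φ, giving areal scale sec φ; true area = (apparent area) · cos φ.
True area of nature reserve: 190000 × cos(72.9°) = 190000 × 0.2940 = 55870 km².
True area of archipelago: 354000 × cos(3.3°) = 354000 × 0.9983 = 353400 km².
Ratio = 55870 / 353400 ≈ 0.158.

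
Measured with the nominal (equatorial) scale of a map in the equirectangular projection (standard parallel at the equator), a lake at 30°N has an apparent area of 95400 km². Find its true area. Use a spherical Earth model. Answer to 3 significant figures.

For the equirectangular projection with φ₀ = 0 (plate carrée), h = 1 along meridians and k = sec φ along parallels.
Areal scale = h·k = 1 × sec φ; at 30°, h = 1.000, k = 1.155, so h·k = 1.155.
True area = apparent / (areal scale) = 95400 / 1.155 ≈ 82600 km².

82600 km²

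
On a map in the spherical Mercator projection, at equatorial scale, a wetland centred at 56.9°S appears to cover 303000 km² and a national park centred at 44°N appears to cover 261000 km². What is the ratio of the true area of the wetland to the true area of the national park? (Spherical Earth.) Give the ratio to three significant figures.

0.669

Since Mercator area scale is 1/cos²φ, the true area equals the apparent area multiplied by cos²φ.
True area of wetland: 303000 × cos²(56.9°) = 303000 × 0.2982 = 90360 km².
True area of national park: 261000 × cos²(44°) = 261000 × 0.5174 = 135100 km².
Ratio = 90360 / 135100 ≈ 0.669.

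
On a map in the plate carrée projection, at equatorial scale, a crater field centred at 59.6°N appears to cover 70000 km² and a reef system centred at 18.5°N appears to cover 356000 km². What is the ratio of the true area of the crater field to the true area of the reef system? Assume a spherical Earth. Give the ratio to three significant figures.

0.105

Plate carrée has h = 1 and k = sec φ, giving areal scale sec φ; true area = (apparent area) · cos φ.
True area of crater field: 70000 × cos(59.6°) = 70000 × 0.5060 = 35420 km².
True area of reef system: 356000 × cos(18.5°) = 356000 × 0.9483 = 337600 km².
Ratio = 35420 / 337600 ≈ 0.105.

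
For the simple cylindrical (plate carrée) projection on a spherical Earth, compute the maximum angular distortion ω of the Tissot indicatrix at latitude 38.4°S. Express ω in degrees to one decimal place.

For the equirectangular projection with φ₀ = 0 (plate carrée), h = 1 along meridians and k = sec φ along parallels.
At 38.4°: h = 1.000, k = 1.276; principal scales a = 1.276, b = 1.000.
sin(ω/2) = (a − b)/(a + b) = 0.2760/2.276 = 0.1213, so ω = 2 arcsin(0.1213) ≈ 13.9°.

13.9°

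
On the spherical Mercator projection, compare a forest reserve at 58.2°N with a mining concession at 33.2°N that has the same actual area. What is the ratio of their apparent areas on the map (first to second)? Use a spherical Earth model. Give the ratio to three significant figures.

Mercator is conformal with k = sec φ, so areal scale = k² = sec²φ.
At 58.2°: sec²(58.2°) = 1/0.5270² = 3.601.
At 33.2°: sec²(33.2°) = 1/0.8368² = 1.428.
Ratio = 3.601/1.428 = cos²(33.2°)/cos²(58.2°) ≈ 2.52.

2.52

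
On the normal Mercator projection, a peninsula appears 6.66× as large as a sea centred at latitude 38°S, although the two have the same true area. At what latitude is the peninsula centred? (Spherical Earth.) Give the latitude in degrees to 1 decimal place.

72.2°

For equal true areas on Mercator, apparent areas scale as sec²φ, so the ratio is cos²φ₂ / cos²φ₁.
cos²φ₂ / cos²φ₁ = 6.66  ⇒  cos φ₁ = cos 38° / √6.66 = 0.7880/2.581 = 0.3053.
φ₁ = arccos(0.3053) ≈ 72.2°.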